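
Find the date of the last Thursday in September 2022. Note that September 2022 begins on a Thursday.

29 September 2022

September 2022 begins on a Thursday, so the first Thursday is September 1.
September 2022 has 30 days. Adding weeks: 1, 8, 15, 22, 29 — the last one ≤ 30 is the 29th.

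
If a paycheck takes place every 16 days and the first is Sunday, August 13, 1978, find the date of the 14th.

The 14th occurrence is 13 intervals after the first: 13 × 16 = 208 days after August 13, 1978.
August has 31 days — 18 days to the end of August leaves 190.
September has 30 days (160 left).
October has 31 days (129 left).
November has 30 days (99 left).
December has 31 days (68 left).
January has 31 days (37 left).
February has 28 days (9 left).
9 days into March → March 9, 1979.

March 9, 1979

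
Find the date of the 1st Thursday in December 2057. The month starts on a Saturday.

6 December 2057

December 2057 begins on a Saturday, so the first Thursday is December 6 (5 days later).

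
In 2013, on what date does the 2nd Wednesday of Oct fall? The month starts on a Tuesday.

Oct 2013 begins on a Tuesday, so the first Wednesday is Oct 2 (1 day later).
The 2nd Wednesday is 1 weeks later: 2 + 7 = 9.

Oct 9, 2013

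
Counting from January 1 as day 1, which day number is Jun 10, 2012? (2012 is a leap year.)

162

Days in months before Jun: 31 + 29 + 31 + 30 + 31 = 152.
Plus 10 days into Jun → day 162.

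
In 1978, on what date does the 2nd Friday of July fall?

1978-07-14

July 1978 begins on a Saturday, so the first Friday is July 7 (6 days later).
The 2nd Friday is 1 weeks later: 7 + 7 = 14.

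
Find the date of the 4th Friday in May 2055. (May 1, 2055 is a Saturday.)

May 28, 2055

May 2055 begins on a Saturday, so the first Friday is May 7 (6 days later).
The 4th Friday is 3 weeks later: 7 + 21 = 28.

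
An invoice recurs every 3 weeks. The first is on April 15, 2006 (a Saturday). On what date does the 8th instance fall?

September 9, 2006

The 8th occurrence is 7 intervals after the first: 7 × 21 = 147 days after April 15, 2006.
April has 30 days — 15 days to the end of April leaves 132.
May has 31 days (101 left).
June has 30 days (71 left).
July has 31 days (40 left).
August has 31 days (9 left).
9 days into September → September 9, 2006.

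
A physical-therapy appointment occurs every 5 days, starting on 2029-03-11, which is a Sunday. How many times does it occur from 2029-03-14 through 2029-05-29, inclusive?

Occurrences land 5·i days after 2029-03-11 for i = 0, 1, 2, …
2029-03-14 is 3 days after the start; 3 ÷ 5 = 0 remainder 3; since the remainder is 3, round up to i = 1. First occurrence in the window: #2 on 2029-03-16 (1×5 = 5 days in).
2029-05-29 is 79 days after the start; 79 ÷ 5 = 15 remainder 4. Last occurrence in the window: #16 on 2029-05-25.
Occurrences #2 through #16: 15 in total.

15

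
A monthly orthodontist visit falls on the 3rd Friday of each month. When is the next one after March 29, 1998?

March 1998 starts on a Sunday; its first Friday is the 6th, so the 3rd Friday is the 20th — March 20, 1998.
That is not after March 29, 1998, so look at April 1998.
April 1998 starts on a Wednesday; its first Friday is the 3rd, so the 3rd Friday is the 17th — April 17, 1998.

April 17, 1998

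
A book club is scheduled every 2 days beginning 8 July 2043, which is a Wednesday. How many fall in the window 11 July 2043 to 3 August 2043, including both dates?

12

Occurrences land 2·i days after 8 July 2043 for i = 0, 1, 2, …
11 July 2043 is 3 days after the start; 3 ÷ 2 = 1 remainder 1; since the remainder is 1, round up to i = 2. First occurrence in the window: #3 on 12 July 2043 (2×2 = 4 days in).
3 August 2043 is 26 days after the start; 26 ÷ 2 = 13 remainder 0. Last occurrence in the window: #14 on 3 August 2043.
Occurrences #3 through #14: 12 in total.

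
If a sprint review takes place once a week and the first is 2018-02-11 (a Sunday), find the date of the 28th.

2018-08-19

The 28th occurrence is 27 intervals after the first: 27 × 7 = 189 days after 2018-02-11.
February has 28 days — 17 days to the end of February leaves 172.
March has 31 days (141 left).
April has 30 days (111 left).
May has 31 days (80 left).
June has 30 days (50 left).
July has 31 days (19 left).
19 days into August → 2018-08-19.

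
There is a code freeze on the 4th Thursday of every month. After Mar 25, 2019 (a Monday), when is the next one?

Mar 2019 starts on a Friday; its first Thursday is the 7th, so the 4th Thursday is the 28th — Mar 28, 2019.
Mar 28, 2019 is after Mar 25, 2019, so that is the next one.

Mar 28, 2019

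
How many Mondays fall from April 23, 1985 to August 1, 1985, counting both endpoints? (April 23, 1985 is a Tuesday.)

14

April 23, 1985 is a Tuesday; the first Monday on or after it is April 29, 1985 (6 days later).
From April 29, 1985 to August 1, 1985: 1 + 31 + 30 + 31 + 1 = 94 days (rest of April, May, June, July, August).
94 ÷ 7 = 13 full weeks with remainder 3, so 13 more Mondays after the first → 14.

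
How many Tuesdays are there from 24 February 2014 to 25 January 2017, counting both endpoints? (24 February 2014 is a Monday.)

153

24 February 2014 is a Monday; the first Tuesday on or after it is 25 February 2014 (1 day later).
From 25 February 2014 to 25 January 2017: 309 + 365 + 366 + 25 = 1065 days (rest of 2014, 2015, 2016, to 25 January 2017 in 2017).
1065 ÷ 7 = 152 full weeks with remainder 1, so 152 more Tuesdays after the first → 153.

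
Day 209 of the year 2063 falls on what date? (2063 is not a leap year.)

July 28, 2063

January has 31 days (209 − 31 = 178 remain).
February has 28 days (178 − 28 = 150 remain).
March has 31 days (150 − 31 = 119 remain).
April has 30 days (119 − 30 = 89 remain).
May has 31 days (89 − 31 = 58 remain).
June has 30 days (58 − 30 = 28 remain).
28 into July → July 28.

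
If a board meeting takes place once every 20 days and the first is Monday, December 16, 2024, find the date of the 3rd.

January 25, 2025

The 3rd occurrence is 2 intervals after the first: 2 × 20 = 40 days after December 16, 2024.
December has 31 days — 15 days to the end of December leaves 25.
25 days into January → January 25, 2025.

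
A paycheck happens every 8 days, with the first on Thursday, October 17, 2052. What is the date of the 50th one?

The 50th occurrence is 49 intervals after the first: 49 × 8 = 392 days after October 17, 2052.
October has 31 days — 14 days to the end of October leaves 378.
November has 30 days (348 left).
December has 31 days (317 left).
January has 31 days (286 left).
February has 28 days (258 left).
March has 31 days (227 left).
April has 30 days (197 left).
May has 31 days (166 left).
June has 30 days (136 left).
July has 31 days (105 left).
August has 31 days (74 left).
September has 30 days (44 left).
October has 31 days (13 left).
13 days into November → November 13, 2053.

November 13, 2053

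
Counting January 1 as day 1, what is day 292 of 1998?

Jan has 31 days (292 − 31 = 261 remain).
Feb has 28 days (261 − 28 = 233 remain).
Mar has 31 days (233 − 31 = 202 remain).
Apr has 30 days (202 − 30 = 172 remain).
May has 31 days (172 − 31 = 141 remain).
Jun has 30 days (141 − 30 = 111 remain).
Jul has 31 days (111 − 31 = 80 remain).
Aug has 31 days (80 − 31 = 49 remain).
Sep has 30 days (49 − 30 = 19 remain).
19 into Oct → Oct 19.

Oct 19, 1998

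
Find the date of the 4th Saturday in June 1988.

The first Saturday of June 1988 is June 4.
The 4th Saturday is 3 weeks later: 4 + 21 = 25.

June 25, 1988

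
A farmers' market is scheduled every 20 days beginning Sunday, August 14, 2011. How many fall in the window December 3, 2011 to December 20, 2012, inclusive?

19

Occurrences land 20·i days after August 14, 2011 for i = 0, 1, 2, …
December 3, 2011 is 111 days after the start; 111 ÷ 20 = 5 remainder 11; since the remainder is 11, round up to i = 6. First occurrence in the window: #7 on December 12, 2011 (6×20 = 120 days in).
December 20, 2012 is 494 days after the start; 494 ÷ 20 = 24 remainder 14. Last occurrence in the window: #25 on December 6, 2012.
Occurrences #7 through #25: 19 in total.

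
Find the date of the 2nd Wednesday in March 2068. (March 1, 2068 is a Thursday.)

March 2068 begins on a Thursday, so the first Wednesday is March 7 (6 days later).
The 2nd Wednesday is 1 weeks later: 7 + 7 = 14.

14 March 2068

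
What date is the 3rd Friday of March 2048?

2048-03-20

The first Friday of March 2048 is March 6.
The 3rd Friday is 2 weeks later: 6 + 14 = 20.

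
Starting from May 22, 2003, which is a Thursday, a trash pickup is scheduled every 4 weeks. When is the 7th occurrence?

The 7th occurrence is 6 intervals after the first: 6 × 28 = 168 days after May 22, 2003.
May has 31 days — 9 days to the end of May leaves 159.
Jun has 30 days (129 left).
Jul has 31 days (98 left).
Aug has 31 days (67 left).
Sep has 30 days (37 left).
Oct has 31 days (6 left).
6 days into Nov → Nov 6, 2003.

Nov 6, 2003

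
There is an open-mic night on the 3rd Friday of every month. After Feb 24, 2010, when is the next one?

Mar 19, 2010

Feb 2010 starts on a Monday; its first Friday is the 5th, so the 3rd Friday is the 19th — Feb 19, 2010.
That is not after Feb 24, 2010, so look at Mar 2010.
Mar 2010 starts on a Monday; its first Friday is the 5th, so the 3rd Friday is the 19th — Mar 19, 2010.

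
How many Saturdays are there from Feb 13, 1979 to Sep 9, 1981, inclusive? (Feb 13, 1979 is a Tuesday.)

134

Feb 13, 1979 is a Tuesday; the first Saturday on or after it is Feb 17, 1979 (4 days later).
From Feb 17, 1979 to Sep 9, 1981: 317 + 366 + 252 = 935 days (rest of 1979, 1980, to Sep 9, 1981 in 1981).
935 ÷ 7 = 133 full weeks with remainder 4, so 133 more Saturdays after the first → 134.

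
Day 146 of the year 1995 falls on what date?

May 26, 1995

January has 31 days (146 − 31 = 115 remain).
February has 28 days (115 − 28 = 87 remain).
March has 31 days (87 − 31 = 56 remain).
April has 30 days (56 − 30 = 26 remain).
26 into May → May 26.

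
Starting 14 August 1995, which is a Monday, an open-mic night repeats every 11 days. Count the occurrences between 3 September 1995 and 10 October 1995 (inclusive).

Occurrences land 11·i days after 14 August 1995 for i = 0, 1, 2, …
3 September 1995 is 20 days after the start; 20 ÷ 11 = 1 remainder 9; since the remainder is 9, round up to i = 2. First occurrence in the window: #3 on 5 September 1995 (2×11 = 22 days in).
10 October 1995 is 57 days after the start; 57 ÷ 11 = 5 remainder 2. Last occurrence in the window: #6 on 8 October 1995.
Occurrences #3 through #6: 4 in total.

4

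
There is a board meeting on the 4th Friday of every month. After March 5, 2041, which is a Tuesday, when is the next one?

March 2041 starts on a Friday; its first Friday is the 1st, so the 4th Friday is the 22nd — March 22, 2041.
March 22, 2041 is after March 5, 2041, so that is the next one.

March 22, 2041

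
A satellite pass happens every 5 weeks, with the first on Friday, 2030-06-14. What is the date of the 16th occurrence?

The 16th occurrence is 15 intervals after the first: 15 × 35 = 525 days after 2030-06-14.
June has 30 days — 16 days to the end of June leaves 509.
From end of June to end of 2030 is 184 days (325 left).
January has 31 days (294 left).
February has 28 days (266 left).
March has 31 days (235 left).
April has 30 days (205 left).
May has 31 days (174 left).
June has 30 days (144 left).
July has 31 days (113 left).
August has 31 days (82 left).
September has 30 days (52 left).
October has 31 days (21 left).
21 days into November → 2031-11-21.

2031-11-21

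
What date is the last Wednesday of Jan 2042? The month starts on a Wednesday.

Jan 29, 2042

Jan 2042 begins on a Wednesday, so the first Wednesday is Jan 1.
Jan 2042 has 31 days. Adding weeks: 1, 8, 15, 22, 29 — the last one ≤ 31 is the 29th.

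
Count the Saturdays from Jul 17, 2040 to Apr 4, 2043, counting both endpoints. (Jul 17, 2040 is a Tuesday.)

Jul 17, 2040 is a Tuesday; the first Saturday on or after it is Jul 21, 2040 (4 days later).
From Jul 21, 2040 to Apr 4, 2043: 163 + 365 + 365 + 94 = 987 days (rest of 2040, 2041, 2042, to Apr 4, 2043 in 2043).
987 ÷ 7 = 141 full weeks with remainder 0, so 141 more Saturdays after the first → 142.

142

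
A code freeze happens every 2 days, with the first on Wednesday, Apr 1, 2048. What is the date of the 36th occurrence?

Jun 10, 2048

The 36th occurrence is 35 intervals after the first: 35 × 2 = 70 days after Apr 1, 2048.
Apr has 30 days — 29 days to the end of Apr leaves 41.
May has 31 days (10 left).
10 days into Jun → Jun 10, 2048.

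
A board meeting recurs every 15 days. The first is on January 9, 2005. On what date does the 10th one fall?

May 24, 2005

The 10th occurrence is 9 intervals after the first: 9 × 15 = 135 days after January 9, 2005.
January has 31 days — 22 days to the end of January leaves 113.
February has 28 days (85 left).
March has 31 days (54 left).
April has 30 days (24 left).
24 days into May → May 24, 2005.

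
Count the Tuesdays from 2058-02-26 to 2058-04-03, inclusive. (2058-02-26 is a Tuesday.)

2058-02-26 is a Tuesday; the first Tuesday on or after it is 2058-02-26.
From 2058-02-26 to 2058-04-03: 2 + 31 + 3 = 36 days (rest of February, March, April).
36 ÷ 7 = 5 full weeks with remainder 1, so 5 more Tuesdays after the first → 6.

6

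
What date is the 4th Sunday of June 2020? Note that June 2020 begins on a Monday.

June 2020 begins on a Monday, so the first Sunday is June 7 (6 days later).
The 4th Sunday is 3 weeks later: 7 + 21 = 28.

28 June 2020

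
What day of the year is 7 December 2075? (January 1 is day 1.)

Days in months before December: 31 + 28 + 31 + 30 + 31 + 30 + 31 + 31 + 30 + 31 + 30 = 334.
Plus 7 days into December → day 341.

341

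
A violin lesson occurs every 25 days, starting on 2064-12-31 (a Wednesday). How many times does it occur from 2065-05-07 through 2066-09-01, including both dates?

19

Occurrences land 25·i days after 2064-12-31 for i = 0, 1, 2, …
2065-05-07 is 127 days after the start; 127 ÷ 25 = 5 remainder 2; since the remainder is 2, round up to i = 6. First occurrence in the window: #7 on 2065-05-30 (6×25 = 150 days in).
2066-09-01 is 609 days after the start; 609 ÷ 25 = 24 remainder 9. Last occurrence in the window: #25 on 2066-08-23.
Occurrences #7 through #25: 19 in total.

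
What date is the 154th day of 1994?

1994-06-03

January has 31 days (154 − 31 = 123 remain).
February has 28 days (123 − 28 = 95 remain).
March has 31 days (95 − 31 = 64 remain).
April has 30 days (64 − 30 = 34 remain).
May has 31 days (34 − 31 = 3 remain).
3 into June → June 3.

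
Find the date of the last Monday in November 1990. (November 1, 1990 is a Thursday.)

November 1990 begins on a Thursday, so the first Monday is November 5 (4 days later).
November 1990 has 30 days. Adding weeks: 5, 12, 19, 26 — the last one ≤ 30 is the 26th.

1990-11-26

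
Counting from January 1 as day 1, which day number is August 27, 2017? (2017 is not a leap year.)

Days in months before August: 31 + 28 + 31 + 30 + 31 + 30 + 31 = 212.
Plus 27 days into August → day 239.

239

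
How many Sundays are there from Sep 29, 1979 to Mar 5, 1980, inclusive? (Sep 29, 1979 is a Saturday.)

23

Sep 29, 1979 is a Saturday; the first Sunday on or after it is Sep 30, 1979 (1 day later).
From Sep 30, 1979 to Mar 5, 1980: 0 + 31 + 30 + 31 + 31 + 29 + 5 = 157 days (rest of Sep, Oct, Nov, Dec, Jan, Feb, Mar).
157 ÷ 7 = 22 full weeks with remainder 3, so 22 more Sundays after the first → 23.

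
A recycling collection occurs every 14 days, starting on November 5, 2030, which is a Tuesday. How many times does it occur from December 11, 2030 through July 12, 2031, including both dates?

Occurrences land 14·i days after November 5, 2030 for i = 0, 1, 2, …
December 11, 2030 is 36 days after the start; 36 ÷ 14 = 2 remainder 8; since the remainder is 8, round up to i = 3. First occurrence in the window: #4 on December 17, 2030 (3×14 = 42 days in).
July 12, 2031 is 249 days after the start; 249 ÷ 14 = 17 remainder 11. Last occurrence in the window: #18 on July 1, 2031.
Occurrences #4 through #18: 15 in total.

15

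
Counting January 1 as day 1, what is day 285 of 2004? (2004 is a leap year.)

January has 31 days (285 − 31 = 254 remain).
February has 29 days (254 − 29 = 225 remain).
March has 31 days (225 − 31 = 194 remain).
April has 30 days (194 − 30 = 164 remain).
May has 31 days (164 − 31 = 133 remain).
June has 30 days (133 − 30 = 103 remain).
July has 31 days (103 − 31 = 72 remain).
August has 31 days (72 − 31 = 41 remain).
September has 30 days (41 − 30 = 11 remain).
11 into October → October 11.

2004-10-11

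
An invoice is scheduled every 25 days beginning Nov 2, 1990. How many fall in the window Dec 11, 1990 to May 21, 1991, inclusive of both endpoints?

Occurrences land 25·i days after Nov 2, 1990 for i = 0, 1, 2, …
Dec 11, 1990 is 39 days after the start; 39 ÷ 25 = 1 remainder 14; since the remainder is 14, round up to i = 2. First occurrence in the window: #3 on Dec 22, 1990 (2×25 = 50 days in).
May 21, 1991 is 200 days after the start; 200 ÷ 25 = 8 remainder 0. Last occurrence in the window: #9 on May 21, 1991.
Occurrences #3 through #9: 7 in total.

7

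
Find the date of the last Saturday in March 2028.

The first Saturday of March 2028 is March 4.
March 2028 has 31 days. Adding weeks: 4, 11, 18, 25 — the last one ≤ 31 is the 25th.

March 25, 2028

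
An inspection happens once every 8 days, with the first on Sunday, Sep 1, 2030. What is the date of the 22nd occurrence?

Feb 16, 2031

The 22nd occurrence is 21 intervals after the first: 21 × 8 = 168 days after Sep 1, 2030.
Sep has 30 days — 29 days to the end of Sep leaves 139.
Oct has 31 days (108 left).
Nov has 30 days (78 left).
Dec has 31 days (47 left).
Jan has 31 days (16 left).
16 days into Feb → Feb 16, 2031.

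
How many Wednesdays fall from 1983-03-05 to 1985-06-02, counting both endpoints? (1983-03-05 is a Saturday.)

117

1983-03-05 is a Saturday; the first Wednesday on or after it is 1983-03-09 (4 days later).
From 1983-03-09 to 1985-06-02: 297 + 366 + 153 = 816 days (rest of 1983, 1984, to 1985-06-02 in 1985).
816 ÷ 7 = 116 full weeks with remainder 4, so 116 more Wednesdays after the first → 117.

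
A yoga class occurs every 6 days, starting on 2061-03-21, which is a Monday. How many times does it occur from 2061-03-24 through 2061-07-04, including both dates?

Occurrences land 6·i days after 2061-03-21 for i = 0, 1, 2, …
2061-03-24 is 3 days after the start; 3 ÷ 6 = 0 remainder 3; since the remainder is 3, round up to i = 1. First occurrence in the window: #2 on 2061-03-27 (1×6 = 6 days in).
2061-07-04 is 105 days after the start; 105 ÷ 6 = 17 remainder 3. Last occurrence in the window: #18 on 2061-07-01.
Occurrences #2 through #18: 17 in total.

17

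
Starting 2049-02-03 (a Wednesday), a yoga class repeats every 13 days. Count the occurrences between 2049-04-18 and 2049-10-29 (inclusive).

15

Occurrences land 13·i days after 2049-02-03 for i = 0, 1, 2, …
2049-04-18 is 74 days after the start; 74 ÷ 13 = 5 remainder 9; since the remainder is 9, round up to i = 6. First occurrence in the window: #7 on 2049-04-22 (6×13 = 78 days in).
2049-10-29 is 268 days after the start; 268 ÷ 13 = 20 remainder 8. Last occurrence in the window: #21 on 2049-10-21.
Occurrences #7 through #21: 15 in total.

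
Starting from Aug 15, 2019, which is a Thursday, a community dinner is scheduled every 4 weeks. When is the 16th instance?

The 16th occurrence is 15 intervals after the first: 15 × 28 = 420 days after Aug 15, 2019.
Aug has 31 days — 16 days to the end of Aug leaves 404.
From end of Aug to end of 2019 is 122 days (282 left).
Jan has 31 days (251 left).
Feb has 29 days (222 left).
Mar has 31 days (191 left).
Apr has 30 days (161 left).
May has 31 days (130 left).
Jun has 30 days (100 left).
Jul has 31 days (69 left).
Aug has 31 days (38 left).
Sep has 30 days (8 left).
8 days into Oct → Oct 8, 2020.

Oct 8, 2020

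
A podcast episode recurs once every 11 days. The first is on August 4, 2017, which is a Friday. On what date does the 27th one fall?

May 17, 2018

The 27th occurrence is 26 intervals after the first: 26 × 11 = 286 days after August 4, 2017.
August has 31 days — 27 days to the end of August leaves 259.
September has 30 days (229 left).
October has 31 days (198 left).
November has 30 days (168 left).
December has 31 days (137 left).
January has 31 days (106 left).
February has 28 days (78 left).
March has 31 days (47 left).
April has 30 days (17 left).
17 days into May → May 17, 2018.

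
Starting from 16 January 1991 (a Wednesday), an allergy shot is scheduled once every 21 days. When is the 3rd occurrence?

27 February 1991

The 3rd occurrence is 2 intervals after the first: 2 × 21 = 42 days after 16 January 1991.
January has 31 days — 15 days to the end of January leaves 27.
27 days into February → 27 February 1991.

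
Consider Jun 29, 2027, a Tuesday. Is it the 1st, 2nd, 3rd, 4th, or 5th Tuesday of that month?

Day 29 falls in week ⌈29/7⌉ of the month.
Days 1–7 hold the 1st Tuesday, 8–14 the 2nd, 15–21 the 3rd, 22–28 the 4th, 29–31 the 5th.
29 is in the range for the 5th.

5th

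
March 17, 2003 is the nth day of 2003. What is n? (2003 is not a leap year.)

76

Days in months before March: 31 + 28 = 59.
Plus 17 days into March → day 76.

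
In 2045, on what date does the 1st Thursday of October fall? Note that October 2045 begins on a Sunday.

October 2045 begins on a Sunday, so the first Thursday is October 5 (4 days later).

5 October 2045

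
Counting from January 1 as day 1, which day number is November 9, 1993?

313

Days in months before November: 31 + 28 + 31 + 30 + 31 + 30 + 31 + 31 + 30 + 31 = 304.
Plus 9 days into November → day 313.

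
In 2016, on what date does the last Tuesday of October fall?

25 October 2016

The first Tuesday of October 2016 is October 4.
October 2016 has 31 days. Adding weeks: 4, 11, 18, 25 — the last one ≤ 31 is the 25th.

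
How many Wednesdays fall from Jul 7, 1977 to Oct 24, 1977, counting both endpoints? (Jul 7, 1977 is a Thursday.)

Jul 7, 1977 is a Thursday; the first Wednesday on or after it is Jul 13, 1977 (6 days later).
From Jul 13, 1977 to Oct 24, 1977: 18 + 31 + 30 + 24 = 103 days (rest of Jul, Aug, Sep, Oct).
103 ÷ 7 = 14 full weeks with remainder 5, so 14 more Wednesdays after the first → 15.

15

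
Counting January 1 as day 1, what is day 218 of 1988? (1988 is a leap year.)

January has 31 days (218 − 31 = 187 remain).
February has 29 days (187 − 29 = 158 remain).
March has 31 days (158 − 31 = 127 remain).
April has 30 days (127 − 30 = 97 remain).
May has 31 days (97 − 31 = 66 remain).
June has 30 days (66 − 30 = 36 remain).
July has 31 days (36 − 31 = 5 remain).
5 into August → August 5.

5 August 1988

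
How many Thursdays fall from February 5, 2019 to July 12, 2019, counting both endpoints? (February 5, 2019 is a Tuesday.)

23

February 5, 2019 is a Tuesday; the first Thursday on or after it is February 7, 2019 (2 days later).
From February 7, 2019 to July 12, 2019: 21 + 31 + 30 + 31 + 30 + 12 = 155 days (rest of February, March, April, May, June, July).
155 ÷ 7 = 22 full weeks with remainder 1, so 22 more Thursdays after the first → 23.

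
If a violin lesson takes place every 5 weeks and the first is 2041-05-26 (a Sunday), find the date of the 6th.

2041-11-17

The 6th occurrence is 5 intervals after the first: 5 × 35 = 175 days after 2041-05-26.
May has 31 days — 5 days to the end of May leaves 170.
June has 30 days (140 left).
July has 31 days (109 left).
August has 31 days (78 left).
September has 30 days (48 left).
October has 31 days (17 left).
17 days into November → 2041-11-17.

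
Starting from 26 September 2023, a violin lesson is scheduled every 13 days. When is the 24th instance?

21 July 2024

The 24th occurrence is 23 intervals after the first: 23 × 13 = 299 days after 26 September 2023.
September has 30 days — 4 days to the end of September leaves 295.
October has 31 days (264 left).
November has 30 days (234 left).
December has 31 days (203 left).
January has 31 days (172 left).
February has 29 days (143 left).
March has 31 days (112 left).
April has 30 days (82 left).
May has 31 days (51 left).
June has 30 days (21 left).
21 days into July → 21 July 2024.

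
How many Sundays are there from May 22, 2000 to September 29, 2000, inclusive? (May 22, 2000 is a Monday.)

May 22, 2000 is a Monday; the first Sunday on or after it is May 28, 2000 (6 days later).
From May 28, 2000 to September 29, 2000: 3 + 30 + 31 + 31 + 29 = 124 days (rest of May, June, July, August, September).
124 ÷ 7 = 17 full weeks with remainder 5, so 17 more Sundays after the first → 18.

18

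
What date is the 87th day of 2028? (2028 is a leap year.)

2028-03-27

January has 31 days (87 − 31 = 56 remain).
February has 29 days (56 − 29 = 27 remain).
27 into March → March 27.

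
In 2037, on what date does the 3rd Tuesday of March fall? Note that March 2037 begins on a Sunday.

2037-03-17

March 2037 begins on a Sunday, so the first Tuesday is March 3 (2 days later).
The 3rd Tuesday is 2 weeks later: 3 + 14 = 17.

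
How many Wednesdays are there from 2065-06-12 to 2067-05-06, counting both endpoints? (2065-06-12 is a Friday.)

2065-06-12 is a Friday; the first Wednesday on or after it is 2065-06-17 (5 days later).
From 2065-06-17 to 2067-05-06: 197 + 365 + 126 = 688 days (rest of 2065, 2066, to 2067-05-06 in 2067).
688 ÷ 7 = 98 full weeks with remainder 2, so 98 more Wednesdays after the first → 99.

99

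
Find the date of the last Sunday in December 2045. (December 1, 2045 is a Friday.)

2045-12-31

December 2045 begins on a Friday, so the first Sunday is December 3 (2 days later).
December 2045 has 31 days. Adding weeks: 3, 10, 17, 24, 31 — the last one ≤ 31 is the 31st.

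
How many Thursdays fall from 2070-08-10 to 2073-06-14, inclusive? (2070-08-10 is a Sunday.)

148

2070-08-10 is a Sunday; the first Thursday on or after it is 2070-08-14 (4 days later).
From 2070-08-14 to 2073-06-14: 139 + 365 + 366 + 165 = 1035 days (rest of 2070, 2071, 2072, to 2073-06-14 in 2073).
1035 ÷ 7 = 147 full weeks with remainder 6, so 147 more Thursdays after the first → 148.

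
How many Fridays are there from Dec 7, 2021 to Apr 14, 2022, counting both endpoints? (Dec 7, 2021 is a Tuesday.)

Dec 7, 2021 is a Tuesday; the first Friday on or after it is Dec 10, 2021 (3 days later).
From Dec 10, 2021 to Apr 14, 2022: 21 + 31 + 28 + 31 + 14 = 125 days (rest of Dec, Jan, Feb, Mar, Apr).
125 ÷ 7 = 17 full weeks with remainder 6, so 17 more Fridays after the first → 18.

18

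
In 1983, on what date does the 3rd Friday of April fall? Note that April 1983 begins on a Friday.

15 April 1983

April 1983 begins on a Friday, so the first Friday is April 1.
The 3rd Friday is 2 weeks later: 1 + 14 = 15.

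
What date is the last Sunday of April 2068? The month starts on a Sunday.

April 2068 begins on a Sunday, so the first Sunday is April 1.
April 2068 has 30 days. Adding weeks: 1, 8, 15, 22, 29 — the last one ≤ 30 is the 29th.

2068-04-29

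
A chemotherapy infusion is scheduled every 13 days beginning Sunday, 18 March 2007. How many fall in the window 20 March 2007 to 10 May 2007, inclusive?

4

Occurrences land 13·i days after 18 March 2007 for i = 0, 1, 2, …
20 March 2007 is 2 days after the start; 2 ÷ 13 = 0 remainder 2; since the remainder is 2, round up to i = 1. First occurrence in the window: #2 on 31 March 2007 (1×13 = 13 days in).
10 May 2007 is 53 days after the start; 53 ÷ 13 = 4 remainder 1. Last occurrence in the window: #5 on 9 May 2007.
Occurrences #2 through #5: 4 in total.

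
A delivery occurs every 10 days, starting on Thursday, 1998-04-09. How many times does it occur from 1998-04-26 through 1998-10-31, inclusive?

Occurrences land 10·i days after 1998-04-09 for i = 0, 1, 2, …
1998-04-26 is 17 days after the start; 17 ÷ 10 = 1 remainder 7; since the remainder is 7, round up to i = 2. First occurrence in the window: #3 on 1998-04-29 (2×10 = 20 days in).
1998-10-31 is 205 days after the start; 205 ÷ 10 = 20 remainder 5. Last occurrence in the window: #21 on 1998-10-26.
Occurrences #3 through #21: 19 in total.

19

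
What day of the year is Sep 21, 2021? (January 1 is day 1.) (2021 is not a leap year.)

264

Days in months before Sep: 31 + 28 + 31 + 30 + 31 + 30 + 31 + 31 = 243.
Plus 21 days into Sep → day 264.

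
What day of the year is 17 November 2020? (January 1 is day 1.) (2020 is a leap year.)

Days in months before November: 31 + 29 + 31 + 30 + 31 + 30 + 31 + 31 + 30 + 31 = 305.
Plus 17 days into November → day 322.

322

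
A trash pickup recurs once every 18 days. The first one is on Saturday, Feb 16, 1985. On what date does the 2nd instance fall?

Mar 6, 1985

The 2nd occurrence is 1 interval after the first: 1 × 18 = 18 days after Feb 16, 1985.
Feb has 28 days — 12 days to the end of Feb leaves 6.
6 days into Mar → Mar 6, 1985.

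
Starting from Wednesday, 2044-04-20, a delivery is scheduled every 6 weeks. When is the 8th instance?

The 8th occurrence is 7 intervals after the first: 7 × 42 = 294 days after 2044-04-20.
April has 30 days — 10 days to the end of April leaves 284.
May has 31 days (253 left).
June has 30 days (223 left).
July has 31 days (192 left).
August has 31 days (161 left).
September has 30 days (131 left).
October has 31 days (100 left).
November has 30 days (70 left).
December has 31 days (39 left).
January has 31 days (8 left).
8 days into February → 2045-02-08.

2045-02-08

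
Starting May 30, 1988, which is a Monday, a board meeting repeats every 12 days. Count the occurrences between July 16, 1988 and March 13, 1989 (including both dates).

20

Occurrences land 12·i days after May 30, 1988 for i = 0, 1, 2, …
July 16, 1988 is 47 days after the start; 47 ÷ 12 = 3 remainder 11; since the remainder is 11, round up to i = 4. First occurrence in the window: #5 on July 17, 1988 (4×12 = 48 days in).
March 13, 1989 is 287 days after the start; 287 ÷ 12 = 23 remainder 11. Last occurrence in the window: #24 on March 2, 1989.
Occurrences #5 through #24: 20 in total.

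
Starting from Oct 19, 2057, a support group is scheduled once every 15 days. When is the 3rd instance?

Nov 18, 2057

The 3rd occurrence is 2 intervals after the first: 2 × 15 = 30 days after Oct 19, 2057.
Oct has 31 days — 12 days to the end of Oct leaves 18.
18 days into Nov → Nov 18, 2057.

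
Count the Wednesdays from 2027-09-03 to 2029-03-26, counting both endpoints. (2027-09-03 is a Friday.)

2027-09-03 is a Friday; the first Wednesday on or after it is 2027-09-08 (5 days later).
From 2027-09-08 to 2029-03-26: 114 + 366 + 85 = 565 days (rest of 2027, 2028, to 2029-03-26 in 2029).
565 ÷ 7 = 80 full weeks with remainder 5, so 80 more Wednesdays after the first → 81.

81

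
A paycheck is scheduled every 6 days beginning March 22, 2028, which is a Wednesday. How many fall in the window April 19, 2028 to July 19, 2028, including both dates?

Occurrences land 6·i days after March 22, 2028 for i = 0, 1, 2, …
April 19, 2028 is 28 days after the start; 28 ÷ 6 = 4 remainder 4; since the remainder is 4, round up to i = 5. First occurrence in the window: #6 on April 21, 2028 (5×6 = 30 days in).
July 19, 2028 is 119 days after the start; 119 ÷ 6 = 19 remainder 5. Last occurrence in the window: #20 on July 14, 2028.
Occurrences #6 through #20: 15 in total.

15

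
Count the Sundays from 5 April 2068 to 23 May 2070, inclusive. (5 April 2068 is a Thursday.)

5 April 2068 is a Thursday; the first Sunday on or after it is 8 April 2068 (3 days later).
From 8 April 2068 to 23 May 2070: 267 + 365 + 143 = 775 days (rest of 2068, 2069, to 23 May 2070 in 2070).
775 ÷ 7 = 110 full weeks with remainder 5, so 110 more Sundays after the first → 111.

111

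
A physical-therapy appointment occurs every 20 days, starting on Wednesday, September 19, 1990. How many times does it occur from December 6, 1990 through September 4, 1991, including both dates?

14

Occurrences land 20·i days after September 19, 1990 for i = 0, 1, 2, …
December 6, 1990 is 78 days after the start; 78 ÷ 20 = 3 remainder 18; since the remainder is 18, round up to i = 4. First occurrence in the window: #5 on December 8, 1990 (4×20 = 80 days in).
September 4, 1991 is 350 days after the start; 350 ÷ 20 = 17 remainder 10. Last occurrence in the window: #18 on August 25, 1991.
Occurrences #5 through #18: 14 in total.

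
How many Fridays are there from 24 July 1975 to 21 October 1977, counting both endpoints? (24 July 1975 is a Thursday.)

118

24 July 1975 is a Thursday; the first Friday on or after it is 25 July 1975 (1 day later).
From 25 July 1975 to 21 October 1977: 159 + 366 + 294 = 819 days (rest of 1975, 1976, to 21 October 1977 in 1977).
819 ÷ 7 = 117 full weeks with remainder 0, so 117 more Fridays after the first → 118.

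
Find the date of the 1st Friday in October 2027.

The first Friday of October 2027 is October 1.

1 October 2027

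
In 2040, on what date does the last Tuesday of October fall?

October 30, 2040

The first Tuesday of October 2040 is October 2.
October 2040 has 31 days. Adding weeks: 2, 9, 16, 23, 30 — the last one ≤ 31 is the 30th.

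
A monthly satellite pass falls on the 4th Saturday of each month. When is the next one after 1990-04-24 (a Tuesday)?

April 1990 starts on a Sunday; its first Saturday is the 7th, so the 4th Saturday is the 28th — 1990-04-28.
1990-04-28 is after 1990-04-24, so that is the next one.

1990-04-28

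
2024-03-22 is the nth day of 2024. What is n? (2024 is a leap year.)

82

Days in months before March: 31 + 29 = 60.
Plus 22 days into March → day 82.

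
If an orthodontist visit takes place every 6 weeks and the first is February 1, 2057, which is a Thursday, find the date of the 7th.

The 7th occurrence is 6 intervals after the first: 6 × 42 = 252 days after February 1, 2057.
February has 28 days — 27 days to the end of February leaves 225.
March has 31 days (194 left).
April has 30 days (164 left).
May has 31 days (133 left).
June has 30 days (103 left).
July has 31 days (72 left).
August has 31 days (41 left).
September has 30 days (11 left).
11 days into October → October 11, 2057.

October 11, 2057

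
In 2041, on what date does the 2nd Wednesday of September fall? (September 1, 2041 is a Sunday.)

2041-09-11

September 2041 begins on a Sunday, so the first Wednesday is September 4 (3 days later).
The 2nd Wednesday is 1 weeks later: 4 + 7 = 11.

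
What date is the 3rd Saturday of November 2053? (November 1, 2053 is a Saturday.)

November 2053 begins on a Saturday, so the first Saturday is November 1.
The 3rd Saturday is 2 weeks later: 1 + 14 = 15.

2053-11-15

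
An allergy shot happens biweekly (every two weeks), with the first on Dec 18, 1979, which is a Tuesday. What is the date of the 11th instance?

The 11th occurrence is 10 intervals after the first: 10 × 14 = 140 days after Dec 18, 1979.
Dec has 31 days — 13 days to the end of Dec leaves 127.
Jan has 31 days (96 left).
Feb has 29 days (67 left).
Mar has 31 days (36 left).
Apr has 30 days (6 left).
6 days into May → May 6, 1980.

May 6, 1980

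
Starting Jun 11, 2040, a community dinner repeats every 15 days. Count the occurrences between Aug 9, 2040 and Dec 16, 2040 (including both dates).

Occurrences land 15·i days after Jun 11, 2040 for i = 0, 1, 2, …
Aug 9, 2040 is 59 days after the start; 59 ÷ 15 = 3 remainder 14; since the remainder is 14, round up to i = 4. First occurrence in the window: #5 on Aug 10, 2040 (4×15 = 60 days in).
Dec 16, 2040 is 188 days after the start; 188 ÷ 15 = 12 remainder 8. Last occurrence in the window: #13 on Dec 8, 2040.
Occurrences #5 through #13: 9 in total.

9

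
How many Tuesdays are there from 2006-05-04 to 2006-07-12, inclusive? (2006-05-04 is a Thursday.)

2006-05-04 is a Thursday; the first Tuesday on or after it is 2006-05-09 (5 days later).
From 2006-05-09 to 2006-07-12: 22 + 30 + 12 = 64 days (rest of May, June, July).
64 ÷ 7 = 9 full weeks with remainder 1, so 9 more Tuesdays after the first → 10.

10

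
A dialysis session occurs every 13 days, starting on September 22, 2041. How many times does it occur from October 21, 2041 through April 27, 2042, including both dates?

14

Occurrences land 13·i days after September 22, 2041 for i = 0, 1, 2, …
October 21, 2041 is 29 days after the start; 29 ÷ 13 = 2 remainder 3; since the remainder is 3, round up to i = 3. First occurrence in the window: #4 on October 31, 2041 (3×13 = 39 days in).
April 27, 2042 is 217 days after the start; 217 ÷ 13 = 16 remainder 9. Last occurrence in the window: #17 on April 18, 2042.
Occurrences #4 through #17: 14 in total.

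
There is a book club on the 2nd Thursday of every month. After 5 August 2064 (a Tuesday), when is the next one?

August 2064 starts on a Friday; its first Thursday is the 7th, so the 2nd Thursday is the 14th — 14 August 2064.
14 August 2064 is after 5 August 2064, so that is the next one.

14 August 2064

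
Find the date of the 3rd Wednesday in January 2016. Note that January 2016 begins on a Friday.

January 20, 2016

January 2016 begins on a Friday, so the first Wednesday is January 6 (5 days later).
The 3rd Wednesday is 2 weeks later: 6 + 14 = 20.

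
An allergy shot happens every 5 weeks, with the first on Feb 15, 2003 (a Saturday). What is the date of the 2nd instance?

Mar 22, 2003

The 2nd occurrence is 1 interval after the first: 1 × 35 = 35 days after Feb 15, 2003.
Feb has 28 days — 13 days to the end of Feb leaves 22.
22 days into Mar → Mar 22, 2003.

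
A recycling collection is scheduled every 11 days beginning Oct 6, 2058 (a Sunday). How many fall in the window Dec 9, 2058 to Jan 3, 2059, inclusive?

3

Occurrences land 11·i days after Oct 6, 2058 for i = 0, 1, 2, …
Dec 9, 2058 is 64 days after the start; 64 ÷ 11 = 5 remainder 9; since the remainder is 9, round up to i = 6. First occurrence in the window: #7 on Dec 11, 2058 (6×11 = 66 days in).
Jan 3, 2059 is 89 days after the start; 89 ÷ 11 = 8 remainder 1. Last occurrence in the window: #9 on Jan 2, 2059.
Occurrences #7 through #9: 3 in total.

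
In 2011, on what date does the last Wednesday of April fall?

April 2011 begins on a Friday, so the first Wednesday is April 6 (5 days later).
April 2011 has 30 days. Adding weeks: 6, 13, 20, 27 — the last one ≤ 30 is the 27th.

27 April 2011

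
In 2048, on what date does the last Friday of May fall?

May 29, 2048

The first Friday of May 2048 is May 1.
May 2048 has 31 days. Adding weeks: 1, 8, 15, 22, 29 — the last one ≤ 31 is the 29th.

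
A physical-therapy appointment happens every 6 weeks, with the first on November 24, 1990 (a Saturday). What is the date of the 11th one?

The 11th occurrence is 10 intervals after the first: 10 × 42 = 420 days after November 24, 1990.
November has 30 days — 6 days to the end of November leaves 414.
From end of November to end of 1990 is 31 days (383 left).
1991 has 365 days (18 left).
18 days into January → January 18, 1992.

January 18, 1992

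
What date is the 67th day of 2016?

Mar 7, 2016

Jan has 31 days (67 − 31 = 36 remain).
Feb has 29 days (36 − 29 = 7 remain).
7 into Mar → Mar 7.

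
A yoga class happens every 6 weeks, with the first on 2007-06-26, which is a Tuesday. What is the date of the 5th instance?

The 5th occurrence is 4 intervals after the first: 4 × 42 = 168 days after 2007-06-26.
June has 30 days — 4 days to the end of June leaves 164.
July has 31 days (133 left).
August has 31 days (102 left).
September has 30 days (72 left).
October has 31 days (41 left).
November has 30 days (11 left).
11 days into December → 2007-12-11.

2007-12-11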